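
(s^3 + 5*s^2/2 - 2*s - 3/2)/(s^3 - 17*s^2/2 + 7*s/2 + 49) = (2*s^3 + 5*s^2 - 4*s - 3)/(2*s^3 - 17*s^2 + 7*s + 98)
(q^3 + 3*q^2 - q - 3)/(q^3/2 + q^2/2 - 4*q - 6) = 2*(q^3 + 3*q^2 - q - 3)/(q^3 + q^2 - 8*q - 12)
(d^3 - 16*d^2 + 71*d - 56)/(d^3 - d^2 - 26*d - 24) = (-d^3 + 16*d^2 - 71*d + 56)/(-d^3 + d^2 + 26*d + 24)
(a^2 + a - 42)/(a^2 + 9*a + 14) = (a - 6)/(a + 2)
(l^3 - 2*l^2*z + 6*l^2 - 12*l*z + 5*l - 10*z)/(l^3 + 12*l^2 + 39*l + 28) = (l^2 - 2*l*z + 5*l - 10*z)/(l^2 + 11*l + 28)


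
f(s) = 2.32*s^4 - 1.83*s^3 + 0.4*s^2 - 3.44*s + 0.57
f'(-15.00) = -32570.69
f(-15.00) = 123768.42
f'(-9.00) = -7220.45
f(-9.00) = 16619.52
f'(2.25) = 76.27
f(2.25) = 33.47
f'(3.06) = 213.50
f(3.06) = 144.77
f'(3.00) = 200.11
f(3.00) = 132.36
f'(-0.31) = -4.49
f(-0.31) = 1.75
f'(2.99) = 197.93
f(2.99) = 130.37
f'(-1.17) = -26.75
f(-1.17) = 12.42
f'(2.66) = 134.50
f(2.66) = 75.96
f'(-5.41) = -1637.85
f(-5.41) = 2308.01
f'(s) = 9.28*s^3 - 5.49*s^2 + 0.8*s - 3.44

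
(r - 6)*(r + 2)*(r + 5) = r^3 + r^2 - 32*r - 60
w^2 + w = w*(w + 1)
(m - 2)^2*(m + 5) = m^3 + m^2 - 16*m + 20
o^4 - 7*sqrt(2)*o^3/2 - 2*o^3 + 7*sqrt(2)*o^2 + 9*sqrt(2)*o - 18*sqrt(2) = (o - 2)*(o - 3*sqrt(2))*(o - 3*sqrt(2)/2)*(o + sqrt(2))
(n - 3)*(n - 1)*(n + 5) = n^3 + n^2 - 17*n + 15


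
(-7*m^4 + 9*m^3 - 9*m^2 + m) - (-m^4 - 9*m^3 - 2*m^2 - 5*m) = -6*m^4 + 18*m^3 - 7*m^2 + 6*m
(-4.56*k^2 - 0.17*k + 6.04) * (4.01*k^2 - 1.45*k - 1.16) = -18.2856*k^4 + 5.9303*k^3 + 29.7565*k^2 - 8.5608*k - 7.0064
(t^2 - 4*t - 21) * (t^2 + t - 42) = t^4 - 3*t^3 - 67*t^2 + 147*t + 882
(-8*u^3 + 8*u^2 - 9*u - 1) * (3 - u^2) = 8*u^5 - 8*u^4 - 15*u^3 + 25*u^2 - 27*u - 3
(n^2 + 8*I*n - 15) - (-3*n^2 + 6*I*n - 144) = 4*n^2 + 2*I*n + 129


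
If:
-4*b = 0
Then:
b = 0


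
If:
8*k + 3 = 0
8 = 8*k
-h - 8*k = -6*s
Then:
No Solution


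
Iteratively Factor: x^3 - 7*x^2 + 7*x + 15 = (x + 1)*(x^2 - 8*x + 15) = (x - 3)*(x + 1)*(x - 5)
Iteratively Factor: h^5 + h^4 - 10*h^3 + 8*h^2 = (h)*(h^4 + h^3 - 10*h^2 + 8*h) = h^2*(h^3 + h^2 - 10*h + 8) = h^2*(h - 1)*(h^2 + 2*h - 8) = h^2*(h - 2)*(h - 1)*(h + 4)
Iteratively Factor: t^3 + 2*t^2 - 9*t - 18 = (t + 2)*(t^2 - 9) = (t - 3)*(t + 2)*(t + 3)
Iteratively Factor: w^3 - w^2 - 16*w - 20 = (w - 5)*(w^2 + 4*w + 4) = (w - 5)*(w + 2)*(w + 2)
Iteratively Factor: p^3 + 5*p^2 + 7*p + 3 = (p + 3)*(p^2 + 2*p + 1) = (p + 1)*(p + 3)*(p + 1)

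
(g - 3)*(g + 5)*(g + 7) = g^3 + 9*g^2 - g - 105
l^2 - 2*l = l*(l - 2)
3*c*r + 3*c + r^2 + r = (3*c + r)*(r + 1)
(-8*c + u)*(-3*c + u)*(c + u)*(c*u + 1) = 24*c^4*u + 13*c^3*u^2 + 24*c^3 - 10*c^2*u^3 + 13*c^2*u + c*u^4 - 10*c*u^2 + u^3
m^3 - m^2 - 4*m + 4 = (m - 2)*(m - 1)*(m + 2)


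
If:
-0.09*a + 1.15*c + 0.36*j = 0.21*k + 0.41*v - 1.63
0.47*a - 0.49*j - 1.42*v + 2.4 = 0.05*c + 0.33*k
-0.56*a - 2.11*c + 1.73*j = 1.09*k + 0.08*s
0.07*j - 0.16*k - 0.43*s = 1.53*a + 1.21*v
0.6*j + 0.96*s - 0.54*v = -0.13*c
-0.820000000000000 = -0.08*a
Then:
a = 10.25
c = -4.02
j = 20.35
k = 36.14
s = -17.91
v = -10.20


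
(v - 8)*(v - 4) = v^2 - 12*v + 32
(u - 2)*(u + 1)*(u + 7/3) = u^3 + 4*u^2/3 - 13*u/3 - 14/3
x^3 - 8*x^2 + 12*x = x*(x - 6)*(x - 2)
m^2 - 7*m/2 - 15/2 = (m - 5)*(m + 3/2)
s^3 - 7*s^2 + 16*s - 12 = (s - 3)*(s - 2)^2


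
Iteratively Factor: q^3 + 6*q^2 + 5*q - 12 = (q - 1)*(q^2 + 7*q + 12) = (q - 1)*(q + 4)*(q + 3)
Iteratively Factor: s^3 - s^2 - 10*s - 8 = (s + 1)*(s^2 - 2*s - 8) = (s + 1)*(s + 2)*(s - 4)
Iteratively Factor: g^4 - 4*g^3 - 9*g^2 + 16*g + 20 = (g + 1)*(g^3 - 5*g^2 - 4*g + 20) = (g + 1)*(g + 2)*(g^2 - 7*g + 10) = (g - 2)*(g + 1)*(g + 2)*(g - 5)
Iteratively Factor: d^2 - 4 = (d - 2)*(d + 2)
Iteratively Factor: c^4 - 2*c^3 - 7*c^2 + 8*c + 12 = (c + 1)*(c^3 - 3*c^2 - 4*c + 12) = (c - 2)*(c + 1)*(c^2 - c - 6) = (c - 3)*(c - 2)*(c + 1)*(c + 2)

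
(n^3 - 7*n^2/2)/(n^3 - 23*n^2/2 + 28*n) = n/(n - 8)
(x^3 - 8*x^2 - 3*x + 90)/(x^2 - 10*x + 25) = (x^2 - 3*x - 18)/(x - 5)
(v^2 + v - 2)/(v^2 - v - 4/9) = 9*(-v^2 - v + 2)/(-9*v^2 + 9*v + 4)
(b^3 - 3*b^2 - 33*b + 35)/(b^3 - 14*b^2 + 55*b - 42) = (b + 5)/(b - 6)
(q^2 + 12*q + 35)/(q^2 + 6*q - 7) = (q + 5)/(q - 1)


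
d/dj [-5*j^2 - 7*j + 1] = -10*j - 7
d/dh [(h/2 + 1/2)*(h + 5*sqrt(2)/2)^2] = (2*h + 5*sqrt(2))*(6*h + 4 + 5*sqrt(2))/8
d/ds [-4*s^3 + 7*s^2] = 2*s*(7 - 6*s)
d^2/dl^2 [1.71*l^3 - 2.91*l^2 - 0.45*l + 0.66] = 10.26*l - 5.82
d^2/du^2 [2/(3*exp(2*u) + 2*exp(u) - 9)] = 4*(4*(3*exp(u) + 1)^2*exp(u) - (6*exp(u) + 1)*(3*exp(2*u) + 2*exp(u) - 9))*exp(u)/(3*exp(2*u) + 2*exp(u) - 9)^3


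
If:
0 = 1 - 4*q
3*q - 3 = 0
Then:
No Solution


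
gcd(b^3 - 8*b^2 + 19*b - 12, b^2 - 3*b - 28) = 1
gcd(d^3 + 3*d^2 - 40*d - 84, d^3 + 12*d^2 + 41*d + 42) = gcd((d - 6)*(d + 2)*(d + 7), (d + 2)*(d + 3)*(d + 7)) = d^2 + 9*d + 14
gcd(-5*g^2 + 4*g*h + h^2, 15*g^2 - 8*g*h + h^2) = 1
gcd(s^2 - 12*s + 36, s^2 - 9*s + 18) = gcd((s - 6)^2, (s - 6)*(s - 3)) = s - 6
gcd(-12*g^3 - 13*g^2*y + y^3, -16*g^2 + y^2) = -4*g + y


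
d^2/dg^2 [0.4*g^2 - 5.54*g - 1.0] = 0.800000000000000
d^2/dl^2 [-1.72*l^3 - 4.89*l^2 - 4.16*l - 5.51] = -10.32*l - 9.78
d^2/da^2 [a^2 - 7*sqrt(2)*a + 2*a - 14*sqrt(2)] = 2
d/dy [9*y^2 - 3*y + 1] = 18*y - 3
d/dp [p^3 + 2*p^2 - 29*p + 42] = 3*p^2 + 4*p - 29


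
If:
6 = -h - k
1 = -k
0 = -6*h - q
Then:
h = -5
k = -1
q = 30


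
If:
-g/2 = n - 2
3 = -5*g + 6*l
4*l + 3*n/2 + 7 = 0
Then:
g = -144/31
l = -209/62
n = 134/31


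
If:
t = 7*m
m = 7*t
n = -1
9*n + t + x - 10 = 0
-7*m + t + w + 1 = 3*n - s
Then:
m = 0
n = -1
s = -w - 4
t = 0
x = 19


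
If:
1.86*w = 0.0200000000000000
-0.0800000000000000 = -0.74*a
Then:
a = 0.11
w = 0.01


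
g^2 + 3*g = g*(g + 3)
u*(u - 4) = u^2 - 4*u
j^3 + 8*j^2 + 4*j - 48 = (j - 2)*(j + 4)*(j + 6)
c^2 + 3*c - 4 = (c - 1)*(c + 4)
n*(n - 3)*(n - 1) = n^3 - 4*n^2 + 3*n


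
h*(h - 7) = h^2 - 7*h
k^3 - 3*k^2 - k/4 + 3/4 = (k - 3)*(k - 1/2)*(k + 1/2)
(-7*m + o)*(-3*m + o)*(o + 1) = 21*m^2*o + 21*m^2 - 10*m*o^2 - 10*m*o + o^3 + o^2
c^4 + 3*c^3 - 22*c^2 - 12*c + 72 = (c - 3)*(c - 2)*(c + 2)*(c + 6)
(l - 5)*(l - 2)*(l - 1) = l^3 - 8*l^2 + 17*l - 10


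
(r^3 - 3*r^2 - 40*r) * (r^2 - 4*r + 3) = r^5 - 7*r^4 - 25*r^3 + 151*r^2 - 120*r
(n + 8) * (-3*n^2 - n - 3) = -3*n^3 - 25*n^2 - 11*n - 24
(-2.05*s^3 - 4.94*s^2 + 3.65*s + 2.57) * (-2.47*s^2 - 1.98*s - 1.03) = 5.0635*s^5 + 16.2608*s^4 + 2.8772*s^3 - 8.4867*s^2 - 8.8481*s - 2.6471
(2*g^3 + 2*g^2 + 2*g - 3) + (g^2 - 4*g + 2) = 2*g^3 + 3*g^2 - 2*g - 1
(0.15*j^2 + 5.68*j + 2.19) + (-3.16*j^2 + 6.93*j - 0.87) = -3.01*j^2 + 12.61*j + 1.32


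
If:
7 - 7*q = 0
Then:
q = 1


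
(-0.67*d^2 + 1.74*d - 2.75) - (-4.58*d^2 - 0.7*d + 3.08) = 3.91*d^2 + 2.44*d - 5.83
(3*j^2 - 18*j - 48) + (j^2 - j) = 4*j^2 - 19*j - 48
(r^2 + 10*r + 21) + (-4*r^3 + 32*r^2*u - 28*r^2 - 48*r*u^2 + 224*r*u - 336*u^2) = -4*r^3 + 32*r^2*u - 27*r^2 - 48*r*u^2 + 224*r*u + 10*r - 336*u^2 + 21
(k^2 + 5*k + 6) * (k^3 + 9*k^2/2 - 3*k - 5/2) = k^5 + 19*k^4/2 + 51*k^3/2 + 19*k^2/2 - 61*k/2 - 15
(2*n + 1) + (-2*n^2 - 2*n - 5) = -2*n^2 - 4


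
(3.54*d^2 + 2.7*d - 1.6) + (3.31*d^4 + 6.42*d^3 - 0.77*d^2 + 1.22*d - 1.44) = 3.31*d^4 + 6.42*d^3 + 2.77*d^2 + 3.92*d - 3.04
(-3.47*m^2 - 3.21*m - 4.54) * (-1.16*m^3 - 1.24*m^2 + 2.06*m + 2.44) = 4.0252*m^5 + 8.0264*m^4 + 2.0986*m^3 - 9.4498*m^2 - 17.1848*m - 11.0776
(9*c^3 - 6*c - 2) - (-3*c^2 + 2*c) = 9*c^3 + 3*c^2 - 8*c - 2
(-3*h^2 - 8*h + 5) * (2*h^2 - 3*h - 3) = -6*h^4 - 7*h^3 + 43*h^2 + 9*h - 15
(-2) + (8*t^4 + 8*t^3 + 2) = 8*t^4 + 8*t^3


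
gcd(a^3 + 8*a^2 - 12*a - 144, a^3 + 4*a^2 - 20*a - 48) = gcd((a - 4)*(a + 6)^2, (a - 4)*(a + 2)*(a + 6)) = a^2 + 2*a - 24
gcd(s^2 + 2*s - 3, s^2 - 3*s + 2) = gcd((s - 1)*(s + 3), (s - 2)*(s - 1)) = s - 1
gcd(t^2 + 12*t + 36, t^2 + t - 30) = t + 6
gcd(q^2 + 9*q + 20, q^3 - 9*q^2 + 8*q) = 1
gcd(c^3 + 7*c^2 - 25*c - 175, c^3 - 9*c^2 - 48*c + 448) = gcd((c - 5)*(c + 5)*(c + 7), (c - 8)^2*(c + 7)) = c + 7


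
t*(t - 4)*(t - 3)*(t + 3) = t^4 - 4*t^3 - 9*t^2 + 36*t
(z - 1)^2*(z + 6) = z^3 + 4*z^2 - 11*z + 6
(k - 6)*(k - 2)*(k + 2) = k^3 - 6*k^2 - 4*k + 24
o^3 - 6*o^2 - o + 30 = (o - 5)*(o - 3)*(o + 2)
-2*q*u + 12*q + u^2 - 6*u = (-2*q + u)*(u - 6)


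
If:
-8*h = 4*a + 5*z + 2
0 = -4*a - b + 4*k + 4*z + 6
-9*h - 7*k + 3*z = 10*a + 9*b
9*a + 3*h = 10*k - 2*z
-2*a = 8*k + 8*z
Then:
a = 16392/8365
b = -6354/1673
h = -556/8365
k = 48/35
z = -3114/1673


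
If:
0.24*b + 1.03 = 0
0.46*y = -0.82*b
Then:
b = -4.29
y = 7.65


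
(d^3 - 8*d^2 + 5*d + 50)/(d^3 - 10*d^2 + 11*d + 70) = (d - 5)/(d - 7)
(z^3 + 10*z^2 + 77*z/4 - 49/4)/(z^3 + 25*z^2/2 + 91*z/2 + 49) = (z - 1/2)/(z + 2)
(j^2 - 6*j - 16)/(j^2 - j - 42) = (-j^2 + 6*j + 16)/(-j^2 + j + 42)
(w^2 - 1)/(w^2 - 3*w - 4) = (w - 1)/(w - 4)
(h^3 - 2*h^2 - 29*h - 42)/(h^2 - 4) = (h^2 - 4*h - 21)/(h - 2)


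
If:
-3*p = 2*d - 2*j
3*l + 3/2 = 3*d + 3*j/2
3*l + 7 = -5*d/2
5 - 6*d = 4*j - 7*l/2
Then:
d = -2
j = 11/3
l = -2/3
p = 34/9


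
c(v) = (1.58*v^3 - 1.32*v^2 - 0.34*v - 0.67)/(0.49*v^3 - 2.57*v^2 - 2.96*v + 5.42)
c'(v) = (-1.47*v^2 + 5.14*v + 2.96)*(1.58*v^3 - 1.32*v^2 - 0.34*v - 0.67)/(0.49*v^3 - 2.57*v^2 - 2.96*v + 5.42)^2 + (4.74*v^2 - 2.64*v - 0.34)/(0.49*v^3 - 2.57*v^2 - 2.96*v + 5.42)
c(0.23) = -0.17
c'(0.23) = -0.30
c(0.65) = -0.40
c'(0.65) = -0.91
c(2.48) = -1.41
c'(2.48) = -1.25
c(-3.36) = 2.31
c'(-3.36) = 0.29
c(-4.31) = 2.18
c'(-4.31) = 0.04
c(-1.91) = 9.23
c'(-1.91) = 52.92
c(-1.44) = -2.64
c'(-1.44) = 11.45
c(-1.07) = -0.74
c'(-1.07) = 2.19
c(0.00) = -0.12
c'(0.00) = -0.13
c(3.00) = -2.18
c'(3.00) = -1.74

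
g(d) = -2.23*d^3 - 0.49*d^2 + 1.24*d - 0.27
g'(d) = -6.69*d^2 - 0.98*d + 1.24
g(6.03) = -499.55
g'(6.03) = -247.92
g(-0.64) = -0.68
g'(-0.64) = -0.87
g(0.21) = -0.05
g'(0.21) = 0.74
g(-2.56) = 30.76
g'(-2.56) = -40.09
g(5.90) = -468.01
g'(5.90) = -237.42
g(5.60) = -400.32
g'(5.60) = -214.05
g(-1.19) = 1.32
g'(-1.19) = -7.07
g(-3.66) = 97.96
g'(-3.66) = -84.79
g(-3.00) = 51.81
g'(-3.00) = -56.03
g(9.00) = -1654.47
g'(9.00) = -549.47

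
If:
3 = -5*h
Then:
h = -3/5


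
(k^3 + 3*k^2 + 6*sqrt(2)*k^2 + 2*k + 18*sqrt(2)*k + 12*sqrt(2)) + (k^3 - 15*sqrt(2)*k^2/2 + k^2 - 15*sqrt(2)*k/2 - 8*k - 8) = 2*k^3 - 3*sqrt(2)*k^2/2 + 4*k^2 - 6*k + 21*sqrt(2)*k/2 - 8 + 12*sqrt(2)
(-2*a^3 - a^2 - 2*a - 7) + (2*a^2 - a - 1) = -2*a^3 + a^2 - 3*a - 8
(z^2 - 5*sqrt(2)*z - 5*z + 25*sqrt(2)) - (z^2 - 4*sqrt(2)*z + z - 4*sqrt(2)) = -6*z - sqrt(2)*z + 29*sqrt(2)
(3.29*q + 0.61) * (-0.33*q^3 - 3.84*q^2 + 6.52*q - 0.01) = -1.0857*q^4 - 12.8349*q^3 + 19.1084*q^2 + 3.9443*q - 0.0061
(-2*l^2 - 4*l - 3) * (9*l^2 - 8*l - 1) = -18*l^4 - 20*l^3 + 7*l^2 + 28*l + 3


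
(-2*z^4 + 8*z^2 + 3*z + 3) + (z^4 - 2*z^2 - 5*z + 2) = -z^4 + 6*z^2 - 2*z + 5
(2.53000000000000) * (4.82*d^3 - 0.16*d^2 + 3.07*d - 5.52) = 12.1946*d^3 - 0.4048*d^2 + 7.7671*d - 13.9656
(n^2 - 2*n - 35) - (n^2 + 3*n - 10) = -5*n - 25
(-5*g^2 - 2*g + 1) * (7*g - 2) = -35*g^3 - 4*g^2 + 11*g - 2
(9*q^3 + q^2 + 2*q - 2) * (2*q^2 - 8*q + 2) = 18*q^5 - 70*q^4 + 14*q^3 - 18*q^2 + 20*q - 4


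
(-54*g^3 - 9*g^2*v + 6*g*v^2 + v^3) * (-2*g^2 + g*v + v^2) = 108*g^5 - 36*g^4*v - 75*g^3*v^2 - 5*g^2*v^3 + 7*g*v^4 + v^5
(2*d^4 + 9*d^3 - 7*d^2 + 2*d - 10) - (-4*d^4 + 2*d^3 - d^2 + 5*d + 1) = 6*d^4 + 7*d^3 - 6*d^2 - 3*d - 11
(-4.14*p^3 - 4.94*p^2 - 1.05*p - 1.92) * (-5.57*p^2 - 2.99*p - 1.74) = 23.0598*p^5 + 39.8944*p^4 + 27.8227*p^3 + 22.4295*p^2 + 7.5678*p + 3.3408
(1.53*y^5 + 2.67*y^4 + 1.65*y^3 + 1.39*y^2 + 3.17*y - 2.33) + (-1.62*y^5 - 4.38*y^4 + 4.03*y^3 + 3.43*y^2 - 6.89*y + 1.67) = -0.0900000000000001*y^5 - 1.71*y^4 + 5.68*y^3 + 4.82*y^2 - 3.72*y - 0.66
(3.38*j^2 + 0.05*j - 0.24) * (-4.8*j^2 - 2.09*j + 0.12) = -16.224*j^4 - 7.3042*j^3 + 1.4531*j^2 + 0.5076*j - 0.0288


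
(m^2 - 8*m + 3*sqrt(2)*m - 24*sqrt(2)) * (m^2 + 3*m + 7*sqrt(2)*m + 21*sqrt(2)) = m^4 - 5*m^3 + 10*sqrt(2)*m^3 - 50*sqrt(2)*m^2 + 18*m^2 - 240*sqrt(2)*m - 210*m - 1008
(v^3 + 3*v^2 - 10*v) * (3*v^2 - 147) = 3*v^5 + 9*v^4 - 177*v^3 - 441*v^2 + 1470*v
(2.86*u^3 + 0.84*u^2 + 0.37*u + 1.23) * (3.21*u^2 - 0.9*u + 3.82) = 9.1806*u^5 + 0.1224*u^4 + 11.3569*u^3 + 6.8241*u^2 + 0.3064*u + 4.6986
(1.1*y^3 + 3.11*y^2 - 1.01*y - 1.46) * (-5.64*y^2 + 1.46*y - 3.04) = -6.204*y^5 - 15.9344*y^4 + 6.893*y^3 - 2.6946*y^2 + 0.938800000000001*y + 4.4384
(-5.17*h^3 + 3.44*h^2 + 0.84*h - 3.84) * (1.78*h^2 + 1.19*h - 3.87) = -9.2026*h^5 - 0.0290999999999997*h^4 + 25.5967*h^3 - 19.1484*h^2 - 7.8204*h + 14.8608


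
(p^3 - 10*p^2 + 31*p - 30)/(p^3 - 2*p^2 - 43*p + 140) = (p^2 - 5*p + 6)/(p^2 + 3*p - 28)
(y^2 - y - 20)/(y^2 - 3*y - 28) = (y - 5)/(y - 7)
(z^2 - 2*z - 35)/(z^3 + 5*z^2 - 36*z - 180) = (z - 7)/(z^2 - 36)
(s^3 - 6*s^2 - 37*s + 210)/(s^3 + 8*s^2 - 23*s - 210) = (s - 7)/(s + 7)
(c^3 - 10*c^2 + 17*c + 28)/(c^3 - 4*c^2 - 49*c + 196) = (c + 1)/(c + 7)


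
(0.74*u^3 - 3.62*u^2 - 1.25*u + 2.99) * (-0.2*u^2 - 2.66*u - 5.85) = -0.148*u^5 - 1.2444*u^4 + 5.5502*u^3 + 23.904*u^2 - 0.640900000000001*u - 17.4915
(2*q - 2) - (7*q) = -5*q - 2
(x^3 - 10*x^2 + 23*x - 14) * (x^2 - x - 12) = x^5 - 11*x^4 + 21*x^3 + 83*x^2 - 262*x + 168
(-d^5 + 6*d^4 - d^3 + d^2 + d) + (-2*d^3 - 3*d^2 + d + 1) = -d^5 + 6*d^4 - 3*d^3 - 2*d^2 + 2*d + 1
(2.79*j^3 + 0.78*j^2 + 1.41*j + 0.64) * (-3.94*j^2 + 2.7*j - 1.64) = -10.9926*j^5 + 4.4598*j^4 - 8.025*j^3 + 0.00620000000000021*j^2 - 0.5844*j - 1.0496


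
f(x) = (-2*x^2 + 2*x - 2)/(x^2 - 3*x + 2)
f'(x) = (2 - 4*x)/(x^2 - 3*x + 2) + (3 - 2*x)*(-2*x^2 + 2*x - 2)/(x^2 - 3*x + 2)^2 = 2*(2*x^2 - 2*x - 1)/(x^4 - 6*x^3 + 13*x^2 - 12*x + 4)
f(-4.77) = -1.46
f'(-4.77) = 0.07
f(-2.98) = -1.30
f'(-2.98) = 0.12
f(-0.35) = -0.93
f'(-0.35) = -0.01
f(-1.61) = -1.10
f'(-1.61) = 0.17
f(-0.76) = -0.96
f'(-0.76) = 0.14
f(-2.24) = -1.20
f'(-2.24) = 0.14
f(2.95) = -7.29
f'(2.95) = 6.12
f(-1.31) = -1.05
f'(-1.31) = 0.17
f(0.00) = -1.00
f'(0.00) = -0.50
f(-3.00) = -1.30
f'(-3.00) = 0.12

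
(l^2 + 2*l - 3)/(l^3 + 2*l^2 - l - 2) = (l + 3)/(l^2 + 3*l + 2)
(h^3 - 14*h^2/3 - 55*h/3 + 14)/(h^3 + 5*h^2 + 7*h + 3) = (3*h^2 - 23*h + 14)/(3*(h^2 + 2*h + 1))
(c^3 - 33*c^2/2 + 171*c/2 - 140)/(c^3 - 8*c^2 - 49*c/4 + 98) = 2*(c - 5)/(2*c + 7)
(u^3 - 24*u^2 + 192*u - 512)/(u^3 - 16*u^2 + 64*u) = (u - 8)/u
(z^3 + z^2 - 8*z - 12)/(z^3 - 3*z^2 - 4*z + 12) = (z + 2)/(z - 2)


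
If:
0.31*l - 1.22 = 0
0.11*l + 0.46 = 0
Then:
No Solution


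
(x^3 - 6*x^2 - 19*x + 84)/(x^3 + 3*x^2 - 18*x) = (x^2 - 3*x - 28)/(x*(x + 6))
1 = 1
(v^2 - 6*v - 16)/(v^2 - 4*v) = (v^2 - 6*v - 16)/(v*(v - 4))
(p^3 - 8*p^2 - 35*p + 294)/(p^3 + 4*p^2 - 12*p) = (p^2 - 14*p + 49)/(p*(p - 2))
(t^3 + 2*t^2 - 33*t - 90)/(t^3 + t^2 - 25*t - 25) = (t^2 - 3*t - 18)/(t^2 - 4*t - 5)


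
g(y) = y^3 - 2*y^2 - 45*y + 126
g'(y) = 3*y^2 - 4*y - 45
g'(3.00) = -30.00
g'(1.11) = -45.74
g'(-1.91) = -26.42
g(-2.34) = 207.54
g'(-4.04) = 20.12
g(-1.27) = 177.88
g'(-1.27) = -35.08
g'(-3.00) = -6.00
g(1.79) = 44.78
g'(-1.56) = -31.46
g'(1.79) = -42.55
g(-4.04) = 209.22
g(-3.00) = 216.00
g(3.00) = 0.00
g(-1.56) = 187.54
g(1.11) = 74.95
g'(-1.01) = -37.90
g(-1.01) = 168.38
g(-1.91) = 197.69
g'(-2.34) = -19.21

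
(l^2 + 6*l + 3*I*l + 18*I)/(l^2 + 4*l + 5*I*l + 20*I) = (l^2 + 3*l*(2 + I) + 18*I)/(l^2 + l*(4 + 5*I) + 20*I)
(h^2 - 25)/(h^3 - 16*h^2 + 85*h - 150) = (h + 5)/(h^2 - 11*h + 30)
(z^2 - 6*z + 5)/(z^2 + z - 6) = (z^2 - 6*z + 5)/(z^2 + z - 6)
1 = 1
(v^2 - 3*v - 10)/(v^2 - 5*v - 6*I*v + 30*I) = (v + 2)/(v - 6*I)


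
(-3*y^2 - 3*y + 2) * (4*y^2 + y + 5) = -12*y^4 - 15*y^3 - 10*y^2 - 13*y + 10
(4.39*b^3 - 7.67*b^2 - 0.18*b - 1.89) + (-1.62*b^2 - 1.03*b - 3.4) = 4.39*b^3 - 9.29*b^2 - 1.21*b - 5.29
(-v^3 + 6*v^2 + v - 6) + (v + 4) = -v^3 + 6*v^2 + 2*v - 2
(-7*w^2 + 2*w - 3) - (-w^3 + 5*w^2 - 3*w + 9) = w^3 - 12*w^2 + 5*w - 12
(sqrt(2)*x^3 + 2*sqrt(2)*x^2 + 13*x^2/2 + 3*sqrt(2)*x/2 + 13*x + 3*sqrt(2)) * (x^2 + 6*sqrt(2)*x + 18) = sqrt(2)*x^5 + 2*sqrt(2)*x^4 + 37*x^4/2 + 37*x^3 + 117*sqrt(2)*x^3/2 + 135*x^2 + 117*sqrt(2)*x^2 + 27*sqrt(2)*x + 270*x + 54*sqrt(2)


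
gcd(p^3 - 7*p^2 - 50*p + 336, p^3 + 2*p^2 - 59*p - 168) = p^2 - p - 56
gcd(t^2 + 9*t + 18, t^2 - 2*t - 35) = 1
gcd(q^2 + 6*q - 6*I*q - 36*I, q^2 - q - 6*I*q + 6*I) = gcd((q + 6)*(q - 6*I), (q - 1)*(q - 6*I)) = q - 6*I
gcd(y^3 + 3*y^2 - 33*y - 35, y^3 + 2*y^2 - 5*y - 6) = y + 1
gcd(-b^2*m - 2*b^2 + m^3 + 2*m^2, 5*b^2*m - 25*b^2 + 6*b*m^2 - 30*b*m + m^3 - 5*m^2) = b + m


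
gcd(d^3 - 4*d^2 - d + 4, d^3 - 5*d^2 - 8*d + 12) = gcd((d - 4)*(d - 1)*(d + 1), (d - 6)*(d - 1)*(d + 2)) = d - 1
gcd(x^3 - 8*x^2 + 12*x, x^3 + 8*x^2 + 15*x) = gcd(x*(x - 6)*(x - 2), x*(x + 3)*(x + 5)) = x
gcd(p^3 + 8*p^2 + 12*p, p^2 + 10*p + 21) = 1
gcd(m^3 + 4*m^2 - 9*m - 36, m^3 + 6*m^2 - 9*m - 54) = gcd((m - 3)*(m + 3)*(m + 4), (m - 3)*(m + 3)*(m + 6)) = m^2 - 9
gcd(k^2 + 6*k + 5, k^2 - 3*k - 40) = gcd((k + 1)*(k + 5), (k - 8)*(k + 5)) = k + 5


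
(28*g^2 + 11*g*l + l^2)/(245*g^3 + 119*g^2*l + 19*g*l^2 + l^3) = (4*g + l)/(35*g^2 + 12*g*l + l^2)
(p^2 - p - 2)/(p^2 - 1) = (p - 2)/(p - 1)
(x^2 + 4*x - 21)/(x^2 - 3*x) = (x + 7)/x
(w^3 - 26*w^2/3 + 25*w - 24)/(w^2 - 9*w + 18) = (w^2 - 17*w/3 + 8)/(w - 6)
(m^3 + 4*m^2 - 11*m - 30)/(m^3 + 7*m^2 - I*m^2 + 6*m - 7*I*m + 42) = (m^3 + 4*m^2 - 11*m - 30)/(m^3 + m^2*(7 - I) + m*(6 - 7*I) + 42)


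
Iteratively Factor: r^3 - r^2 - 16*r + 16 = (r + 4)*(r^2 - 5*r + 4) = (r - 4)*(r + 4)*(r - 1)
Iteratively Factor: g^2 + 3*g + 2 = (g + 2)*(g + 1)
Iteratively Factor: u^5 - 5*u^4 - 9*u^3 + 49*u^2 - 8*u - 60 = (u + 3)*(u^4 - 8*u^3 + 15*u^2 + 4*u - 20) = (u - 5)*(u + 3)*(u^3 - 3*u^2 + 4) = (u - 5)*(u - 2)*(u + 3)*(u^2 - u - 2) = (u - 5)*(u - 2)^2*(u + 3)*(u + 1)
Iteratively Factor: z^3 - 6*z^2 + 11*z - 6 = (z - 3)*(z^2 - 3*z + 2) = (z - 3)*(z - 2)*(z - 1)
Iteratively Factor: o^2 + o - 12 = (o + 4)*(o - 3)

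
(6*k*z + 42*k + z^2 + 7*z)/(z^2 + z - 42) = (6*k + z)/(z - 6)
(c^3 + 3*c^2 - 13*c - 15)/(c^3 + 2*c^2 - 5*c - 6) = (c^2 + 2*c - 15)/(c^2 + c - 6)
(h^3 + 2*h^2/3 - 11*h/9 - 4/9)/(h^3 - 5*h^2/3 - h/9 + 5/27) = 3*(3*h^2 + h - 4)/(9*h^2 - 18*h + 5)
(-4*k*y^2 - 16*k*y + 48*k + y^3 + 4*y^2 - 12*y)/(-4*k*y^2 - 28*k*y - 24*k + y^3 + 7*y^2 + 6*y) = (y - 2)/(y + 1)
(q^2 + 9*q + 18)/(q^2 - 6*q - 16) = (q^2 + 9*q + 18)/(q^2 - 6*q - 16)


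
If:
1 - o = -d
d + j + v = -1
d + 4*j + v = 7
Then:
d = -v - 11/3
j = 8/3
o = -v - 8/3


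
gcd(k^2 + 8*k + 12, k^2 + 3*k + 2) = k + 2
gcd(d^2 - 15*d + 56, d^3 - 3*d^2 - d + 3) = 1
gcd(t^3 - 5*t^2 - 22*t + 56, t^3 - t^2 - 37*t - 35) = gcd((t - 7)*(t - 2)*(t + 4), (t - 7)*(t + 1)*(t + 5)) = t - 7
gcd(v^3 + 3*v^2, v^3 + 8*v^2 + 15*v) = v^2 + 3*v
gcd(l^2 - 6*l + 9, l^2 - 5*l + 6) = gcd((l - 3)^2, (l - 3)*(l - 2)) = l - 3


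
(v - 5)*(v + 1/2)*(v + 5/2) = v^3 - 2*v^2 - 55*v/4 - 25/4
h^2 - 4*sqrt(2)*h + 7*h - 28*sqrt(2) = (h + 7)*(h - 4*sqrt(2))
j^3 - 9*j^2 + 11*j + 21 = (j - 7)*(j - 3)*(j + 1)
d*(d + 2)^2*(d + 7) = d^4 + 11*d^3 + 32*d^2 + 28*d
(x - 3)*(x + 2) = x^2 - x - 6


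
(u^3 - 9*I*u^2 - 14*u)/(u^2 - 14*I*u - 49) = u*(u - 2*I)/(u - 7*I)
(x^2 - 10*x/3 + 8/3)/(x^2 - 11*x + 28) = (3*x^2 - 10*x + 8)/(3*(x^2 - 11*x + 28))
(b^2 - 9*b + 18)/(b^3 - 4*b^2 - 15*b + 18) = (b - 3)/(b^2 + 2*b - 3)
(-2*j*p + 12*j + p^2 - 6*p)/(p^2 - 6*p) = (-2*j + p)/p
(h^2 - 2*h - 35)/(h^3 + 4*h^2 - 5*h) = (h - 7)/(h*(h - 1))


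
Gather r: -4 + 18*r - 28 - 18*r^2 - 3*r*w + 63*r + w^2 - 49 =-18*r^2 + r*(81 - 3*w) + w^2 - 81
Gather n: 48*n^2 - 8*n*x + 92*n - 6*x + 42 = 48*n^2 + n*(92 - 8*x) - 6*x + 42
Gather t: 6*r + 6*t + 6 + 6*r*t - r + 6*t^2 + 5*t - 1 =5*r + 6*t^2 + t*(6*r + 11) + 5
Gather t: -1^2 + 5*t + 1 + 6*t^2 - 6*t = 6*t^2 - t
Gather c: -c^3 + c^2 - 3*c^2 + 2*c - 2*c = -c^3 - 2*c^2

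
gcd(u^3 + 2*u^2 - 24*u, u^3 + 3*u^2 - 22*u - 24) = u^2 + 2*u - 24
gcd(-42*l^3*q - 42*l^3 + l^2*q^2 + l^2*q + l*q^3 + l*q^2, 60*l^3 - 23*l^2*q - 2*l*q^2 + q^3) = 1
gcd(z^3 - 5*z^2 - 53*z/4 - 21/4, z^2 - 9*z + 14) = z - 7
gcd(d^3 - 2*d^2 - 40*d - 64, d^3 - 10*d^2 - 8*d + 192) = d^2 - 4*d - 32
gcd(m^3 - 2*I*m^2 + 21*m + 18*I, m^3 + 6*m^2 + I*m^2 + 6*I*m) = m + I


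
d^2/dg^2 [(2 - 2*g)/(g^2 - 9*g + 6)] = 4*(-(g - 1)*(2*g - 9)^2 + (3*g - 10)*(g^2 - 9*g + 6))/(g^2 - 9*g + 6)^3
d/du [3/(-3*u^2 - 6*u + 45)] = 2*(u + 1)/(u^2 + 2*u - 15)^2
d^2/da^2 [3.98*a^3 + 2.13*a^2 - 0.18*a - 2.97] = 23.88*a + 4.26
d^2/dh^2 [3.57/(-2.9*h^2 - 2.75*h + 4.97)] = (60.0474*h^2 + 56.9415*h - 3.57*(5.8*h + 2.75)*(11.6*h + 5.5) - 102.90882)/(2.9*h^2 + 2.75*h - 4.97)^3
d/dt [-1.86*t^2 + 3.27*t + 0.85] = 3.27 - 3.72*t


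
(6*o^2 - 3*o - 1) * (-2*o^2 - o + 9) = -12*o^4 + 59*o^2 - 26*o - 9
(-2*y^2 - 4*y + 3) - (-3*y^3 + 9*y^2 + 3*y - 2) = 3*y^3 - 11*y^2 - 7*y + 5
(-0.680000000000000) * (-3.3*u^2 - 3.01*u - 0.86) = 2.244*u^2 + 2.0468*u + 0.5848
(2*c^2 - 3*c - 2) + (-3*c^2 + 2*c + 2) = -c^2 - c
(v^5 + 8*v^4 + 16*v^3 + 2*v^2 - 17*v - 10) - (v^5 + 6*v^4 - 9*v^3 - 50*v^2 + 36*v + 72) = 2*v^4 + 25*v^3 + 52*v^2 - 53*v - 82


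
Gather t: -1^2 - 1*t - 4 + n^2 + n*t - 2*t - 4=n^2 + t*(n - 3) - 9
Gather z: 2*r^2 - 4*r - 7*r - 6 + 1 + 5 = 2*r^2 - 11*r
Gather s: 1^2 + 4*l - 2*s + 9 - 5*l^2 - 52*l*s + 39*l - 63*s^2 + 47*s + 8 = -5*l^2 + 43*l - 63*s^2 + s*(45 - 52*l) + 18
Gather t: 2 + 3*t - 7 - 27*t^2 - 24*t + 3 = -27*t^2 - 21*t - 2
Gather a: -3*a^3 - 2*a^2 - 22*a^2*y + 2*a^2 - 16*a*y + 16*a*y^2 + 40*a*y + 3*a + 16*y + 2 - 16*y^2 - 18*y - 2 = -3*a^3 - 22*a^2*y + a*(16*y^2 + 24*y + 3) - 16*y^2 - 2*y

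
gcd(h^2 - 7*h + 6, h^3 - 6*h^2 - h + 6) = h^2 - 7*h + 6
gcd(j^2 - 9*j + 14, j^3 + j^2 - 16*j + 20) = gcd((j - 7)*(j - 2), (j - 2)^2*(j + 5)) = j - 2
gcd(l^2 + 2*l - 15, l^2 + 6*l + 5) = l + 5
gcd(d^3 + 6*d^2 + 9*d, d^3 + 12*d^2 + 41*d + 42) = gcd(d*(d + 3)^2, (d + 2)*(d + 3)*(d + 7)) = d + 3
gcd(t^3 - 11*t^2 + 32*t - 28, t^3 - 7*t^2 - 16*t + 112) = t - 7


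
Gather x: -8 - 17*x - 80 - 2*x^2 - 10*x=-2*x^2 - 27*x - 88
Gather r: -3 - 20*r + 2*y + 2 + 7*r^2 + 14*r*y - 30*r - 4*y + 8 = 7*r^2 + r*(14*y - 50) - 2*y + 7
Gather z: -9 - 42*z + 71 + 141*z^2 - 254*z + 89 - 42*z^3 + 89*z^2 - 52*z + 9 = -42*z^3 + 230*z^2 - 348*z + 160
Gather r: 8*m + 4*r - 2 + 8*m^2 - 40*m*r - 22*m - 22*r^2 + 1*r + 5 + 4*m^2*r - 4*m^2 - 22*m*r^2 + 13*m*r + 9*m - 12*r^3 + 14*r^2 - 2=4*m^2 - 5*m - 12*r^3 + r^2*(-22*m - 8) + r*(4*m^2 - 27*m + 5) + 1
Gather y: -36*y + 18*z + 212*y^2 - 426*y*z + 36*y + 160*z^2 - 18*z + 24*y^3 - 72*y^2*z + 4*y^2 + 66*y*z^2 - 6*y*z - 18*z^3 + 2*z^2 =24*y^3 + y^2*(216 - 72*z) + y*(66*z^2 - 432*z) - 18*z^3 + 162*z^2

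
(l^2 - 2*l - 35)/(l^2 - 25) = (l - 7)/(l - 5)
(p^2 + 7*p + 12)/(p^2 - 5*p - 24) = (p + 4)/(p - 8)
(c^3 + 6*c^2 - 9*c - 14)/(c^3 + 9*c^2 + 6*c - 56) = (c + 1)/(c + 4)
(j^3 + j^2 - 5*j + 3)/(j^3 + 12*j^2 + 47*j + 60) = (j^2 - 2*j + 1)/(j^2 + 9*j + 20)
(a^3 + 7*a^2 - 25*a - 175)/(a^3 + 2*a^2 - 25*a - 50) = (a + 7)/(a + 2)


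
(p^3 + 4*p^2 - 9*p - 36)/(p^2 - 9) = p + 4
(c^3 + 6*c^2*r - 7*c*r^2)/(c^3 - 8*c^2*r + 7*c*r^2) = (-c - 7*r)/(-c + 7*r)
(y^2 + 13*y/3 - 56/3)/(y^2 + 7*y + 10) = (3*y^2 + 13*y - 56)/(3*(y^2 + 7*y + 10))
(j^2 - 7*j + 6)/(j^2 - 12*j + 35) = (j^2 - 7*j + 6)/(j^2 - 12*j + 35)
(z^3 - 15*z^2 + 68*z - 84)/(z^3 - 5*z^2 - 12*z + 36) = (z - 7)/(z + 3)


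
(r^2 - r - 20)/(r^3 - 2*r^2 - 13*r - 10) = (r + 4)/(r^2 + 3*r + 2)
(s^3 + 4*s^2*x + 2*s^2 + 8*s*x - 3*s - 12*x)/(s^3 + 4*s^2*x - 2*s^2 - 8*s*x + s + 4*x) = (s + 3)/(s - 1)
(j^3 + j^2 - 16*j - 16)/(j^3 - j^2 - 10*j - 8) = (j + 4)/(j + 2)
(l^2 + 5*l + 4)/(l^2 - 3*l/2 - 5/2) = 2*(l + 4)/(2*l - 5)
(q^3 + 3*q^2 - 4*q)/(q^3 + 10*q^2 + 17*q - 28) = q/(q + 7)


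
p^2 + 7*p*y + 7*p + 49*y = (p + 7)*(p + 7*y)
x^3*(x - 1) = x^4 - x^3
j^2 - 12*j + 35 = (j - 7)*(j - 5)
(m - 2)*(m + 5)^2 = m^3 + 8*m^2 + 5*m - 50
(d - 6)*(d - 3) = d^2 - 9*d + 18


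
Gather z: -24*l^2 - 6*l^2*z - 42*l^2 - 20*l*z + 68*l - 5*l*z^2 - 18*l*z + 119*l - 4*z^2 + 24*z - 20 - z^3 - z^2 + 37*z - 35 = -66*l^2 + 187*l - z^3 + z^2*(-5*l - 5) + z*(-6*l^2 - 38*l + 61) - 55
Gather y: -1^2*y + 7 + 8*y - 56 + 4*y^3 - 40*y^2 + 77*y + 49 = 4*y^3 - 40*y^2 + 84*y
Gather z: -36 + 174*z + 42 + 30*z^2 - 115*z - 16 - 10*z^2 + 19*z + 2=20*z^2 + 78*z - 8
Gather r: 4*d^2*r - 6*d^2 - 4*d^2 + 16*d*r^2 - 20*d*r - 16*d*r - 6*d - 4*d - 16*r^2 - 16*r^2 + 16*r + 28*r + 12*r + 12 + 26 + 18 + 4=-10*d^2 - 10*d + r^2*(16*d - 32) + r*(4*d^2 - 36*d + 56) + 60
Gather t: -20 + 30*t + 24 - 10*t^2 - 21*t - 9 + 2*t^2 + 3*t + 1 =-8*t^2 + 12*t - 4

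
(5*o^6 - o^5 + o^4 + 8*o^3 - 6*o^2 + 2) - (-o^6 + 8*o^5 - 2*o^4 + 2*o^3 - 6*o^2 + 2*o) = 6*o^6 - 9*o^5 + 3*o^4 + 6*o^3 - 2*o + 2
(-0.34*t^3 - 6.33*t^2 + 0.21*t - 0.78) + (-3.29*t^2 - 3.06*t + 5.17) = -0.34*t^3 - 9.62*t^2 - 2.85*t + 4.39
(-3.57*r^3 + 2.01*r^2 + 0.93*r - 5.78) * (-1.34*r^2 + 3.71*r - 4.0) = 4.7838*r^5 - 15.9381*r^4 + 20.4909*r^3 + 3.1555*r^2 - 25.1638*r + 23.12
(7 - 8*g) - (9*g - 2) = 9 - 17*g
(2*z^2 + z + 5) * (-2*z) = -4*z^3 - 2*z^2 - 10*z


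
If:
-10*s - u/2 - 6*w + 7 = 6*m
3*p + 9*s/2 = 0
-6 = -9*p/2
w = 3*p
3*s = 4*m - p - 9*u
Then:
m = -221/168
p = 4/3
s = -8/9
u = -55/126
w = 4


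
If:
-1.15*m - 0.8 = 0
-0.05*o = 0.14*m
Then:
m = -0.70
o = 1.95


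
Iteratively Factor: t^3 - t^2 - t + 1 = (t + 1)*(t^2 - 2*t + 1) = (t - 1)*(t + 1)*(t - 1)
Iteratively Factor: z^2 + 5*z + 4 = (z + 1)*(z + 4)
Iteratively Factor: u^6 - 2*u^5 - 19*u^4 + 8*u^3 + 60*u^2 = (u - 5)*(u^5 + 3*u^4 - 4*u^3 - 12*u^2) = (u - 5)*(u - 2)*(u^4 + 5*u^3 + 6*u^2) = u*(u - 5)*(u - 2)*(u^3 + 5*u^2 + 6*u) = u^2*(u - 5)*(u - 2)*(u^2 + 5*u + 6) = u^2*(u - 5)*(u - 2)*(u + 2)*(u + 3)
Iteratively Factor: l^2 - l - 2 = (l + 1)*(l - 2)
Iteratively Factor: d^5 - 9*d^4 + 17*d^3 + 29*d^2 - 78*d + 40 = (d - 1)*(d^4 - 8*d^3 + 9*d^2 + 38*d - 40) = (d - 1)*(d + 2)*(d^3 - 10*d^2 + 29*d - 20) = (d - 5)*(d - 1)*(d + 2)*(d^2 - 5*d + 4) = (d - 5)*(d - 1)^2*(d + 2)*(d - 4)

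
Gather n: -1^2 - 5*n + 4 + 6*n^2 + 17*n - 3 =6*n^2 + 12*n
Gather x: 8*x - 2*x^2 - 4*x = -2*x^2 + 4*x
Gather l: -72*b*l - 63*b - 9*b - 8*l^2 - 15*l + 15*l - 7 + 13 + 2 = -72*b*l - 72*b - 8*l^2 + 8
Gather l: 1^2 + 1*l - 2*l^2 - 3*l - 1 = -2*l^2 - 2*l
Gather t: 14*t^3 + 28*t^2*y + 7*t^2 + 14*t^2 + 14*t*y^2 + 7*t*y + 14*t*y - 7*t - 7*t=14*t^3 + t^2*(28*y + 21) + t*(14*y^2 + 21*y - 14)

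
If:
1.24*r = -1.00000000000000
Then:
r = -0.81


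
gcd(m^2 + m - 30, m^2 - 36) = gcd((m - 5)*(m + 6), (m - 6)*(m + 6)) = m + 6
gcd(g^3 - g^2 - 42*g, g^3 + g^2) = g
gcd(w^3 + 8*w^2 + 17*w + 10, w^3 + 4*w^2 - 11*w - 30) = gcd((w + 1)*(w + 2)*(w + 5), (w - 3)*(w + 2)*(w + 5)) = w^2 + 7*w + 10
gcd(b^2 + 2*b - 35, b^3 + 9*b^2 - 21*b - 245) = b^2 + 2*b - 35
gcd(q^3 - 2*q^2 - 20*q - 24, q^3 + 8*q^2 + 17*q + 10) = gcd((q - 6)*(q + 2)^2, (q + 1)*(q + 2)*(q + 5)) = q + 2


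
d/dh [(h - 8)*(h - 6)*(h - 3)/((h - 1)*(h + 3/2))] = 4*(h^4 + h^3 - 103*h^2 + 339*h - 63)/(4*h^4 + 4*h^3 - 11*h^2 - 6*h + 9)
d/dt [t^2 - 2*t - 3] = 2*t - 2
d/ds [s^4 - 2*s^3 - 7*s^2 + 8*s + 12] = 4*s^3 - 6*s^2 - 14*s + 8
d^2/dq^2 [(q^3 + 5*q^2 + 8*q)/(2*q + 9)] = 2*(4*q^3 + 54*q^2 + 243*q + 261)/(8*q^3 + 108*q^2 + 486*q + 729)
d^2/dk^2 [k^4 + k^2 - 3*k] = 12*k^2 + 2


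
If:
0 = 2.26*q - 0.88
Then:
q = 0.39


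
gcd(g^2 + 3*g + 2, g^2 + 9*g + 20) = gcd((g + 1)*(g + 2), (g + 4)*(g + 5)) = 1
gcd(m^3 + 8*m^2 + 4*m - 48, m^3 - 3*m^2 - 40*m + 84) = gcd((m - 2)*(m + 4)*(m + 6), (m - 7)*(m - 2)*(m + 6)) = m^2 + 4*m - 12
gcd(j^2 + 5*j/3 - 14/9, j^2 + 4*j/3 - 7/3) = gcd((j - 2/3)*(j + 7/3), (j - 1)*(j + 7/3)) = j + 7/3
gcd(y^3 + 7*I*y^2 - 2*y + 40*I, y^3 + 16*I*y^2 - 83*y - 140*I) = y^2 + 9*I*y - 20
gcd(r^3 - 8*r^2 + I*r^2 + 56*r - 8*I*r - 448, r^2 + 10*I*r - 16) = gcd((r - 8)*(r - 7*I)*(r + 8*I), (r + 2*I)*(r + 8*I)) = r + 8*I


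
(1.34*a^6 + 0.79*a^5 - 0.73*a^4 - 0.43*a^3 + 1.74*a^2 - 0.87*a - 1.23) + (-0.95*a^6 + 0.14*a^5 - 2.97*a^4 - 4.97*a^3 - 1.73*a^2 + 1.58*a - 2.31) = 0.39*a^6 + 0.93*a^5 - 3.7*a^4 - 5.4*a^3 + 0.01*a^2 + 0.71*a - 3.54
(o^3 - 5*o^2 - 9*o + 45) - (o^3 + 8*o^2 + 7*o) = -13*o^2 - 16*o + 45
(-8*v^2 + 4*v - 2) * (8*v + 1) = -64*v^3 + 24*v^2 - 12*v - 2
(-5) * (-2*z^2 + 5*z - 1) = 10*z^2 - 25*z + 5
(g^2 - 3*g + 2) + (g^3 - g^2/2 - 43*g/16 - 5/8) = g^3 + g^2/2 - 91*g/16 + 11/8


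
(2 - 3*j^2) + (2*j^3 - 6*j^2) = 2*j^3 - 9*j^2 + 2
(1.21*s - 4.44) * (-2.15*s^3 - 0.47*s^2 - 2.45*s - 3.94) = -2.6015*s^4 + 8.9773*s^3 - 0.8777*s^2 + 6.1106*s + 17.4936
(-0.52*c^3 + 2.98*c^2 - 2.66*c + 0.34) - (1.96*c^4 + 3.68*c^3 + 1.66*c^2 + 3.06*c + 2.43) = -1.96*c^4 - 4.2*c^3 + 1.32*c^2 - 5.72*c - 2.09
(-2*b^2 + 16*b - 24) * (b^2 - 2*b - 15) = -2*b^4 + 20*b^3 - 26*b^2 - 192*b + 360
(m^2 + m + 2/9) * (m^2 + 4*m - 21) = m^4 + 5*m^3 - 151*m^2/9 - 181*m/9 - 14/3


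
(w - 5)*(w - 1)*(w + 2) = w^3 - 4*w^2 - 7*w + 10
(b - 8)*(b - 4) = b^2 - 12*b + 32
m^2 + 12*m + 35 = (m + 5)*(m + 7)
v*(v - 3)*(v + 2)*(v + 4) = v^4 + 3*v^3 - 10*v^2 - 24*v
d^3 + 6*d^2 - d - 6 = (d - 1)*(d + 1)*(d + 6)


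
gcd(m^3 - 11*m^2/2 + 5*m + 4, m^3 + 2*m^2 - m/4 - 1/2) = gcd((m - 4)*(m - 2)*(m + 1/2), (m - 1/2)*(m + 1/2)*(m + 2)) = m + 1/2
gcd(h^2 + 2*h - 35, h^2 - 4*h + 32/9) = 1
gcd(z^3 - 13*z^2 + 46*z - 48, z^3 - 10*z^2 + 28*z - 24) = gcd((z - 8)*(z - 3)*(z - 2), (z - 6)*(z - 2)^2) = z - 2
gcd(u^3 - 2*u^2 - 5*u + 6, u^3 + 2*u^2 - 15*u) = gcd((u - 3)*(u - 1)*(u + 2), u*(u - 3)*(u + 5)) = u - 3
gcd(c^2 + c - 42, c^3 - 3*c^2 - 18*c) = c - 6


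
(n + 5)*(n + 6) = n^2 + 11*n + 30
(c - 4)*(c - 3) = c^2 - 7*c + 12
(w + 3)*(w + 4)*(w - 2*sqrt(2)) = w^3 - 2*sqrt(2)*w^2 + 7*w^2 - 14*sqrt(2)*w + 12*w - 24*sqrt(2)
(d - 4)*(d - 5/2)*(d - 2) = d^3 - 17*d^2/2 + 23*d - 20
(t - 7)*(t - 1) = t^2 - 8*t + 7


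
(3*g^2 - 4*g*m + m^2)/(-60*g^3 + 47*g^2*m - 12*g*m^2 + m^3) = (-g + m)/(20*g^2 - 9*g*m + m^2)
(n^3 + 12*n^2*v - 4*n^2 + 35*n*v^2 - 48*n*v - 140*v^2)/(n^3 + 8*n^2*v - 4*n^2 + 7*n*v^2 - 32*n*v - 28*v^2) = (n + 5*v)/(n + v)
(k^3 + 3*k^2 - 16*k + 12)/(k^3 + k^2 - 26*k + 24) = (k - 2)/(k - 4)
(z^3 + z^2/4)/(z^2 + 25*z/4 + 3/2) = z^2/(z + 6)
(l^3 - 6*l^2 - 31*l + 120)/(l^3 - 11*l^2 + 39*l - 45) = (l^2 - 3*l - 40)/(l^2 - 8*l + 15)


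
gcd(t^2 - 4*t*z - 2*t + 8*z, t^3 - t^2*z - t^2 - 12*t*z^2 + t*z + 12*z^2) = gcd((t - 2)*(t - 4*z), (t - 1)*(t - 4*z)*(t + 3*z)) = -t + 4*z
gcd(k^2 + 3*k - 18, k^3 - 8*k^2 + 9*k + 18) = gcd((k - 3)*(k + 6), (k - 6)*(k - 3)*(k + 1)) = k - 3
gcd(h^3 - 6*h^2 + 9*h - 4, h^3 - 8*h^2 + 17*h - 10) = h - 1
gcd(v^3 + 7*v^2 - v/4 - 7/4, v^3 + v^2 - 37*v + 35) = v + 7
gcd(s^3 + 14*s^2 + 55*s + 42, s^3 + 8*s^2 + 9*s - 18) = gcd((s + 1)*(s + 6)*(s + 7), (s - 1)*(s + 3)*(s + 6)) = s + 6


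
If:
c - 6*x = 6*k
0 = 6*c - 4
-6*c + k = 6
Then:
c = 2/3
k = 10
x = -89/9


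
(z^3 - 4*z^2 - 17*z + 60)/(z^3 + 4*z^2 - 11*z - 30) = (z^2 - z - 20)/(z^2 + 7*z + 10)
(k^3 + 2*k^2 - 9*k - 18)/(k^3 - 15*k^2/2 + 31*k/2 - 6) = 2*(k^2 + 5*k + 6)/(2*k^2 - 9*k + 4)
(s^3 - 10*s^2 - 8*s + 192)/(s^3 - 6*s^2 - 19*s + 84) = (s^2 - 14*s + 48)/(s^2 - 10*s + 21)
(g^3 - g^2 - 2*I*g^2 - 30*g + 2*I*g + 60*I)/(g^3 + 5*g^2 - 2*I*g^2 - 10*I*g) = (g - 6)/g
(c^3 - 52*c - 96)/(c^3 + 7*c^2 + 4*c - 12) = (c - 8)/(c - 1)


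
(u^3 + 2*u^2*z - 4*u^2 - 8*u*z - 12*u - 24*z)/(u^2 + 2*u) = u + 2*z - 6 - 12*z/u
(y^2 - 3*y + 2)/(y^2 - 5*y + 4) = (y - 2)/(y - 4)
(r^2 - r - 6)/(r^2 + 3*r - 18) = (r + 2)/(r + 6)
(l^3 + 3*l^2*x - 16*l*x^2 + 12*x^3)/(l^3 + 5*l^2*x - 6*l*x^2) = (l - 2*x)/l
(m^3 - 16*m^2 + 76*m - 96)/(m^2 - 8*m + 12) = m - 8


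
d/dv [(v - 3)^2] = 2*v - 6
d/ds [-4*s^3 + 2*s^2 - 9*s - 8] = -12*s^2 + 4*s - 9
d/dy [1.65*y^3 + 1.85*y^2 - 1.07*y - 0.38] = 4.95*y^2 + 3.7*y - 1.07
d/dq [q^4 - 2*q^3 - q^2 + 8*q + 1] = 4*q^3 - 6*q^2 - 2*q + 8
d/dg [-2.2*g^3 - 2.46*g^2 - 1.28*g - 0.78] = -6.6*g^2 - 4.92*g - 1.28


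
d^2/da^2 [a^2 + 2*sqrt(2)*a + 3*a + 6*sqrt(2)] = 2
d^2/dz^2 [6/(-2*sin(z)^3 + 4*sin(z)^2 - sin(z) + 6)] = 6*(36*sin(z)^6 - 88*sin(z)^5 + 20*sin(z)^4 + 224*sin(z)^3 - 203*sin(z)^2 - 42*sin(z) + 46)/(2*sin(z)^3 - 4*sin(z)^2 + sin(z) - 6)^3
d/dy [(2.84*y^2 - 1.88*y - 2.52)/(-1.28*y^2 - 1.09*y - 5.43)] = (-5.502*y^2 - 37.2936*y + 7.4616)/(1.6384*y^4 + 2.7904*y^3 + 15.0889*y^2 + 11.8374*y + 29.4849)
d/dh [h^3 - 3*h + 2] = 3*h^2 - 3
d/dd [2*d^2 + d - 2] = 4*d + 1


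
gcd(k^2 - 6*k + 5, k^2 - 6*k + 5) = k^2 - 6*k + 5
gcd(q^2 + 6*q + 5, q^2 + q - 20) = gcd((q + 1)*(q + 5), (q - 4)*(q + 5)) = q + 5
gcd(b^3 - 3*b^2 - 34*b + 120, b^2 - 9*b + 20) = b^2 - 9*b + 20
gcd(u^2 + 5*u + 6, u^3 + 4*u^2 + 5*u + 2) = u + 2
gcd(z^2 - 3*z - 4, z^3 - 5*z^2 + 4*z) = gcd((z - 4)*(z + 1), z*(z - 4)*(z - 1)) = z - 4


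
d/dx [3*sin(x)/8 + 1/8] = 3*cos(x)/8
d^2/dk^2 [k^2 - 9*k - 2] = 2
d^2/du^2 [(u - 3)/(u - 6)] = 6/(u - 6)^3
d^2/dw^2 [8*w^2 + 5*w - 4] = 16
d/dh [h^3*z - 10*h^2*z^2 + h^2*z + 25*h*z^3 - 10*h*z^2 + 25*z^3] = z*(3*h^2 - 20*h*z + 2*h + 25*z^2 - 10*z)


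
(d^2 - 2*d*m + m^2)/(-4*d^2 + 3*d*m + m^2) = (-d + m)/(4*d + m)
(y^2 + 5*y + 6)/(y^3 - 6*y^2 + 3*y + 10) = (y^2 + 5*y + 6)/(y^3 - 6*y^2 + 3*y + 10)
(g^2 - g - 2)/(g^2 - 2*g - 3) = (g - 2)/(g - 3)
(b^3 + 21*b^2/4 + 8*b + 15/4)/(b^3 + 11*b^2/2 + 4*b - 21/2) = (4*b^2 + 9*b + 5)/(2*(2*b^2 + 5*b - 7))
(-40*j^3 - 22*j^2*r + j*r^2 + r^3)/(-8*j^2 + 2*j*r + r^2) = (-10*j^2 - 3*j*r + r^2)/(-2*j + r)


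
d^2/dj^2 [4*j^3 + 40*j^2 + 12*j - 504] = 24*j + 80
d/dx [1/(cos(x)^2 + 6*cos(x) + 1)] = 2*(cos(x) + 3)*sin(x)/(cos(x)^2 + 6*cos(x) + 1)^2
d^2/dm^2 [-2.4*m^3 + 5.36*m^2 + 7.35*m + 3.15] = 10.72 - 14.4*m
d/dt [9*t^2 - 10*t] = 18*t - 10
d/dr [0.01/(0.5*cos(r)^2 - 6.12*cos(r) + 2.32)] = (0.01*cos(r) - 0.0612)*sin(r)/(0.5*cos(r)^2 - 6.12*cos(r) + 2.32)^2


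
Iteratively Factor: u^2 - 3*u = (u)*(u - 3)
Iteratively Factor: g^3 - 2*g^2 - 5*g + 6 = (g - 3)*(g^2 + g - 2) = (g - 3)*(g + 2)*(g - 1)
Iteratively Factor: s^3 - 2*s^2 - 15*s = (s + 3)*(s^2 - 5*s) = s*(s + 3)*(s - 5)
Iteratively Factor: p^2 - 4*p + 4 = (p - 2)*(p - 2)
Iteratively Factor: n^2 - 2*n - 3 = (n + 1)*(n - 3)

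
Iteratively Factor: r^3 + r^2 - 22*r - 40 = (r + 2)*(r^2 - r - 20) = (r + 2)*(r + 4)*(r - 5)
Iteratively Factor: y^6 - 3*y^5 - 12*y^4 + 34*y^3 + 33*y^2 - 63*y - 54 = (y + 1)*(y^5 - 4*y^4 - 8*y^3 + 42*y^2 - 9*y - 54) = (y - 3)*(y + 1)*(y^4 - y^3 - 11*y^2 + 9*y + 18) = (y - 3)^2*(y + 1)*(y^3 + 2*y^2 - 5*y - 6) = (y - 3)^2*(y + 1)*(y + 3)*(y^2 - y - 2) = (y - 3)^2*(y + 1)^2*(y + 3)*(y - 2)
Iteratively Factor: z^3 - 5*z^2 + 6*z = (z - 2)*(z^2 - 3*z) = z*(z - 2)*(z - 3)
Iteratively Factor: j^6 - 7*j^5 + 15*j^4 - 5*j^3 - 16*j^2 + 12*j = (j)*(j^5 - 7*j^4 + 15*j^3 - 5*j^2 - 16*j + 12) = j*(j - 2)*(j^4 - 5*j^3 + 5*j^2 + 5*j - 6) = j*(j - 2)*(j - 1)*(j^3 - 4*j^2 + j + 6) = j*(j - 2)*(j - 1)*(j + 1)*(j^2 - 5*j + 6) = j*(j - 2)^2*(j - 1)*(j + 1)*(j - 3)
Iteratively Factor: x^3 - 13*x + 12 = (x + 4)*(x^2 - 4*x + 3) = (x - 3)*(x + 4)*(x - 1)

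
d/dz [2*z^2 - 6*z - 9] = 4*z - 6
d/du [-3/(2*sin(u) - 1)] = 6*cos(u)/(2*sin(u) - 1)^2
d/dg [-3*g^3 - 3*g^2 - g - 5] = -9*g^2 - 6*g - 1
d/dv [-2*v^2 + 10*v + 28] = 10 - 4*v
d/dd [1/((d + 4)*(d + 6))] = 2*(-d - 5)/(d^4 + 20*d^3 + 148*d^2 + 480*d + 576)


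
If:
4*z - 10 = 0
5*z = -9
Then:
No Solution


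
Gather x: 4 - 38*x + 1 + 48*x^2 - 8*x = 48*x^2 - 46*x + 5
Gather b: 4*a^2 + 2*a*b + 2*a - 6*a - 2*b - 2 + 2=4*a^2 - 4*a + b*(2*a - 2)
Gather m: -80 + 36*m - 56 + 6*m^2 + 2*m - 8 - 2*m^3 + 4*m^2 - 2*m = -2*m^3 + 10*m^2 + 36*m - 144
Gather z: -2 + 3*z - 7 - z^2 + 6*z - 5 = -z^2 + 9*z - 14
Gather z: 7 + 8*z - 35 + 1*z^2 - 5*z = z^2 + 3*z - 28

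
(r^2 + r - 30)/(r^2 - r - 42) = (r - 5)/(r - 7)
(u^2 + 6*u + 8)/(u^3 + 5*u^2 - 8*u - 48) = (u + 2)/(u^2 + u - 12)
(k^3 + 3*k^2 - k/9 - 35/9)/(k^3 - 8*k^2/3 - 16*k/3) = (-9*k^3 - 27*k^2 + k + 35)/(3*k*(-3*k^2 + 8*k + 16))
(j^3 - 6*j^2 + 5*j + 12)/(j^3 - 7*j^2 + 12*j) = (j + 1)/j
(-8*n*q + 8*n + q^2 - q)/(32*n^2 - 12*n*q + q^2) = (q - 1)/(-4*n + q)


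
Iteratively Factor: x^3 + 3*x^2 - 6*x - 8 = (x + 4)*(x^2 - x - 2) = (x - 2)*(x + 4)*(x + 1)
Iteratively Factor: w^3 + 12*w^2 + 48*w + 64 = (w + 4)*(w^2 + 8*w + 16) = (w + 4)^2*(w + 4)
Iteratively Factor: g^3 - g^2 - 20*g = (g)*(g^2 - g - 20) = g*(g + 4)*(g - 5)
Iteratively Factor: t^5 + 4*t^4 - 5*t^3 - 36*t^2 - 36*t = (t + 3)*(t^4 + t^3 - 8*t^2 - 12*t) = (t + 2)*(t + 3)*(t^3 - t^2 - 6*t) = t*(t + 2)*(t + 3)*(t^2 - t - 6) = t*(t + 2)^2*(t + 3)*(t - 3)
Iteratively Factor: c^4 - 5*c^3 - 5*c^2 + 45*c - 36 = (c - 1)*(c^3 - 4*c^2 - 9*c + 36) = (c - 4)*(c - 1)*(c^2 - 9) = (c - 4)*(c - 1)*(c + 3)*(c - 3)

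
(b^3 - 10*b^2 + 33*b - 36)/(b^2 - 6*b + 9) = b - 4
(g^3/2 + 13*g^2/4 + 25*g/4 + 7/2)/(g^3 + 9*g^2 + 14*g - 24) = (2*g^3 + 13*g^2 + 25*g + 14)/(4*(g^3 + 9*g^2 + 14*g - 24))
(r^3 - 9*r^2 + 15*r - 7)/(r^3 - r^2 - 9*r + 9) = (r^2 - 8*r + 7)/(r^2 - 9)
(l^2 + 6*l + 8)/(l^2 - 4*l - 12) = (l + 4)/(l - 6)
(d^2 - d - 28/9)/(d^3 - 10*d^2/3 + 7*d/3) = (d + 4/3)/(d*(d - 1))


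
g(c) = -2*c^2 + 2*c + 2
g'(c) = 2 - 4*c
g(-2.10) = -11.02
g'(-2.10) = 10.40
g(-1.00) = -2.00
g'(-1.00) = 6.00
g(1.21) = 1.49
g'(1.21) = -2.84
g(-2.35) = -13.74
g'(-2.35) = 11.40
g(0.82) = 2.30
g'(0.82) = -1.28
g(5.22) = -42.06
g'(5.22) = -18.88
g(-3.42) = -28.23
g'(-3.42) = 15.68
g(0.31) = 2.43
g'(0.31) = 0.76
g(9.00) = -142.00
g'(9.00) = -34.00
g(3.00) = -10.00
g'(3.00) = -10.00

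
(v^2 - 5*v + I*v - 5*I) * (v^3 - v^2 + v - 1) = v^5 - 6*v^4 + I*v^4 + 6*v^3 - 6*I*v^3 - 6*v^2 + 6*I*v^2 + 5*v - 6*I*v + 5*I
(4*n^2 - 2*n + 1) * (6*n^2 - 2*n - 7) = 24*n^4 - 20*n^3 - 18*n^2 + 12*n - 7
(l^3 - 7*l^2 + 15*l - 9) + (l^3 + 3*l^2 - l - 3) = 2*l^3 - 4*l^2 + 14*l - 12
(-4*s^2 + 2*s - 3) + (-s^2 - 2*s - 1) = -5*s^2 - 4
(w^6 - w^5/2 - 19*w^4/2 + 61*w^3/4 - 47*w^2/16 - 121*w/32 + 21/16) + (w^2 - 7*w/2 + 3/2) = w^6 - w^5/2 - 19*w^4/2 + 61*w^3/4 - 31*w^2/16 - 233*w/32 + 45/16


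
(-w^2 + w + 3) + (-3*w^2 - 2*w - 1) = -4*w^2 - w + 2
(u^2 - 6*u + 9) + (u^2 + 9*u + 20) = 2*u^2 + 3*u + 29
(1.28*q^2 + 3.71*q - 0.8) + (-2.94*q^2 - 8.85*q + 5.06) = -1.66*q^2 - 5.14*q + 4.26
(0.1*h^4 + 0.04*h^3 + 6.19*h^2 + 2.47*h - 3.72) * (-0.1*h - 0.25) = -0.01*h^5 - 0.029*h^4 - 0.629*h^3 - 1.7945*h^2 - 0.2455*h + 0.93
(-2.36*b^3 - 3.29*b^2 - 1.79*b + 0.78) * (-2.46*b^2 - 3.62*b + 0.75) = 5.8056*b^5 + 16.6366*b^4 + 14.5432*b^3 + 2.0935*b^2 - 4.1661*b + 0.585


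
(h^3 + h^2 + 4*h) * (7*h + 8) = 7*h^4 + 15*h^3 + 36*h^2 + 32*h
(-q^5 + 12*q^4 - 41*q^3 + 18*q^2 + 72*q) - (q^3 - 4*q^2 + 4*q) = -q^5 + 12*q^4 - 42*q^3 + 22*q^2 + 68*q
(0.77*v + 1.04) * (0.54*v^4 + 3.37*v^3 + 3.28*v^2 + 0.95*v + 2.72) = 0.4158*v^5 + 3.1565*v^4 + 6.0304*v^3 + 4.1427*v^2 + 3.0824*v + 2.8288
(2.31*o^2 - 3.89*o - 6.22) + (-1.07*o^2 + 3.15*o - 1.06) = 1.24*o^2 - 0.74*o - 7.28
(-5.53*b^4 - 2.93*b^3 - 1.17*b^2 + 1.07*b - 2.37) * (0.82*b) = -4.5346*b^5 - 2.4026*b^4 - 0.9594*b^3 + 0.8774*b^2 - 1.9434*b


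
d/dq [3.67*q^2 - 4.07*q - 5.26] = 7.34*q - 4.07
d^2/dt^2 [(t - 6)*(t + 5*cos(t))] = (30 - 5*t)*cos(t) - 10*sin(t) + 2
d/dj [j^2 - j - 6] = 2*j - 1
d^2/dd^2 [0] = 0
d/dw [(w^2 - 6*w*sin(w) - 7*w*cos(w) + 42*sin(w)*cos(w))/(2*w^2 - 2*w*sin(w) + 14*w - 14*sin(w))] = ((w^2 - 6*w*sin(w) - 7*w*cos(w) + 21*sin(2*w))*(w*cos(w) - 2*w + sin(w) + 7*cos(w) - 7) + (w^2 - w*sin(w) + 7*w - 7*sin(w))*(7*w*sin(w) - 6*w*cos(w) + 2*w - 6*sin(w) - 7*cos(w) + 42*cos(2*w)))/(2*(w + 7)^2*(w - sin(w))^2)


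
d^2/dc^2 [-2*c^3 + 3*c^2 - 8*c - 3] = 6 - 12*c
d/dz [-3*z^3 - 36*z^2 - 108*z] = -9*z^2 - 72*z - 108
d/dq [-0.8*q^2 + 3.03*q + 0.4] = 3.03 - 1.6*q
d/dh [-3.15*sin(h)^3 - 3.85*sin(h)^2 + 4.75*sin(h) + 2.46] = (-9.45*sin(h)^2 - 7.7*sin(h) + 4.75)*cos(h)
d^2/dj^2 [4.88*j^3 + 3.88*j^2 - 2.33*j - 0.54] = 29.28*j + 7.76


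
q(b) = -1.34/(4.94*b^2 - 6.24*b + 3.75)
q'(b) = -1.34*(6.24 - 9.88*b)/(4.94*b^2 - 6.24*b + 3.75)^2 = (13.2392*b - 8.3616)/(4.94*b^2 - 6.24*b + 3.75)^2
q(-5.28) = -0.01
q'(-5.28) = -0.00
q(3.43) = -0.03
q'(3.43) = 0.02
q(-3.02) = -0.02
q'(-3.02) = -0.01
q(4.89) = -0.01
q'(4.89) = 0.01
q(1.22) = -0.38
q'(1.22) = 0.64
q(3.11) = -0.04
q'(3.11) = 0.03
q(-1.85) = -0.04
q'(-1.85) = -0.03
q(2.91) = -0.05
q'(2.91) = 0.04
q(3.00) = -0.05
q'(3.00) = 0.04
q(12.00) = -0.00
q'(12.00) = 0.00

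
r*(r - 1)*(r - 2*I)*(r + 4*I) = r^4 - r^3 + 2*I*r^3 + 8*r^2 - 2*I*r^2 - 8*r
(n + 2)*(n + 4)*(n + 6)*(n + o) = n^4 + n^3*o + 12*n^3 + 12*n^2*o + 44*n^2 + 44*n*o + 48*n + 48*o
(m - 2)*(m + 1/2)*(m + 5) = m^3 + 7*m^2/2 - 17*m/2 - 5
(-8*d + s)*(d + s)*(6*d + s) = -48*d^3 - 50*d^2*s - d*s^2 + s^3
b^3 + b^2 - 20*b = b*(b - 4)*(b + 5)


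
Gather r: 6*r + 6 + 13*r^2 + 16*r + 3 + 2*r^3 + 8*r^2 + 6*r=2*r^3 + 21*r^2 + 28*r + 9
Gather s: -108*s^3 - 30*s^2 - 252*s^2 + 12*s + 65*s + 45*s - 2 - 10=-108*s^3 - 282*s^2 + 122*s - 12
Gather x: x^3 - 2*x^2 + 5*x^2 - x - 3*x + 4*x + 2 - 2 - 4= x^3 + 3*x^2 - 4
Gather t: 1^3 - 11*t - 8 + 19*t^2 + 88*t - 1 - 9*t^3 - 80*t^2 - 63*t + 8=-9*t^3 - 61*t^2 + 14*t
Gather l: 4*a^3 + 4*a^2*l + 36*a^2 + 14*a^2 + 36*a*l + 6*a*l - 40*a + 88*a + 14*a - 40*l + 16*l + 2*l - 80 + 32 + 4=4*a^3 + 50*a^2 + 62*a + l*(4*a^2 + 42*a - 22) - 44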